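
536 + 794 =1330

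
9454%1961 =1610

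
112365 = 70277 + 42088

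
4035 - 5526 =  - 1491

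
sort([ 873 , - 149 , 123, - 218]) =[-218, - 149, 123, 873 ] 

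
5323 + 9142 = 14465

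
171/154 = 171/154 = 1.11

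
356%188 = 168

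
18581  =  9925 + 8656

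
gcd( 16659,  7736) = 1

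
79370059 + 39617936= 118987995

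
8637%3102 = 2433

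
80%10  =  0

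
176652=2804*63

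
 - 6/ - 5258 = 3/2629 = 0.00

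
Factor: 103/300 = 2^ ( -2)*3^(  -  1) * 5^ (  -  2 ) * 103^1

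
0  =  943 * 0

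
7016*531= 3725496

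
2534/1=2534 = 2534.00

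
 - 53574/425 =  - 53574/425 = - 126.06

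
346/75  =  346/75 = 4.61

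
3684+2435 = 6119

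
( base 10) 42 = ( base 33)19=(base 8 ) 52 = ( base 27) 1f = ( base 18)26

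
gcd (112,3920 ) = 112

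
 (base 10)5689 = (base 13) 2788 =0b1011000111001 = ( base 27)7LJ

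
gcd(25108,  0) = 25108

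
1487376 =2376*626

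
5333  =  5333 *1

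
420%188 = 44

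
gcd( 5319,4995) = 27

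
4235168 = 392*10804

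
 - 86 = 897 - 983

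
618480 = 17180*36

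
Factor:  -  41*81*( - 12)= 2^2*3^5 * 41^1 =39852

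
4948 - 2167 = 2781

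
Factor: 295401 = 3^1*98467^1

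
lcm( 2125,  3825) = 19125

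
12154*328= 3986512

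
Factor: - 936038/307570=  - 5^( - 1 )*30757^( - 1 ) * 468019^1 = -  468019/153785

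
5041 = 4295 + 746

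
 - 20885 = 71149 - 92034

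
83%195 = 83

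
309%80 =69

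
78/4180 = 39/2090 = 0.02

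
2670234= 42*63577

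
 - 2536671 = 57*( - 44503 ) 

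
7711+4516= 12227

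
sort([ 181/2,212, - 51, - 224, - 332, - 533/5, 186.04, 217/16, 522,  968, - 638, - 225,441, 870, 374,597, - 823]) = [ - 823 ,-638,- 332, - 225, -224, - 533/5, - 51 , 217/16, 181/2,186.04, 212,  374, 441,522,597,870,  968]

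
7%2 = 1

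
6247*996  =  6222012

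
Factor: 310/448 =155/224 = 2^( - 5)*5^1* 7^ ( - 1)*31^1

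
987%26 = 25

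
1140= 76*15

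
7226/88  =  82 + 5/44  =  82.11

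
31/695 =31/695 = 0.04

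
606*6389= 3871734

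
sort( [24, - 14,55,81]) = [ - 14,24,55,  81 ] 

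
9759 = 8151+1608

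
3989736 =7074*564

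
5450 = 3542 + 1908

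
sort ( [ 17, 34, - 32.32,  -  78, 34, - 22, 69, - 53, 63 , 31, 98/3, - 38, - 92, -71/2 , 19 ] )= [ - 92, - 78, - 53, - 38, - 71/2, - 32.32, - 22,17, 19 , 31,98/3,34, 34,63, 69]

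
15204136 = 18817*808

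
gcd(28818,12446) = 2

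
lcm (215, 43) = 215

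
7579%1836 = 235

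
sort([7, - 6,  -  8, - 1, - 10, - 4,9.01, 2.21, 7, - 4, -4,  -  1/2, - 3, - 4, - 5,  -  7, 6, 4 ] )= [ - 10, - 8, - 7,-6, - 5, - 4,  -  4 , - 4, - 4, - 3,-1, - 1/2, 2.21, 4, 6, 7 , 7, 9.01 ] 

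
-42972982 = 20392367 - 63365349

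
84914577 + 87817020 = 172731597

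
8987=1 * 8987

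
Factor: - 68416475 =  - 5^2*281^1*9739^1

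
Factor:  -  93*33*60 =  - 2^2*3^3*5^1*11^1*31^1 = -  184140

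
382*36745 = 14036590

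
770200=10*77020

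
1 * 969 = 969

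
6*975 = 5850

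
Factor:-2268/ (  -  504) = 9/2 = 2^( - 1) * 3^2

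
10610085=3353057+7257028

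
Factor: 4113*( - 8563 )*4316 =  - 152007875604 = -  2^2 * 3^2  *  13^1*83^1 * 457^1*8563^1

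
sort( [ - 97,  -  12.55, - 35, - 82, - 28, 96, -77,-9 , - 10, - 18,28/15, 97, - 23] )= [ - 97, - 82, - 77, - 35 , - 28, - 23, - 18, - 12.55, - 10, - 9 , 28/15, 96 , 97 ] 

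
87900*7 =615300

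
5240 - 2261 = 2979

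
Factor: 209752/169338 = 2^2 * 3^ ( - 1 )*13^ ( - 2)*157^1  =  628/507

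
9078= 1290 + 7788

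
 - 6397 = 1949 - 8346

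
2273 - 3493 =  - 1220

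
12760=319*40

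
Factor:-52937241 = -3^1*7^1*2520821^1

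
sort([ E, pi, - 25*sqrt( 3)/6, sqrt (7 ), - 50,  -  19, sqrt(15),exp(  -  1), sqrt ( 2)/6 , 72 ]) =[-50, - 19, - 25*sqrt( 3) /6, sqrt( 2)/6, exp(  -  1), sqrt(7 ), E, pi , sqrt ( 15 ),72]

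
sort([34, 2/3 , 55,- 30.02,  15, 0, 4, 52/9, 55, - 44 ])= [ - 44,-30.02 , 0,2/3, 4,52/9,15, 34, 55, 55]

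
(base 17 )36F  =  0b1111011000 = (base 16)3d8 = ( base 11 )815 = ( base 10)984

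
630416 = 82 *7688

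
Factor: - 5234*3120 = -2^5 * 3^1*5^1 * 13^1*2617^1 = - 16330080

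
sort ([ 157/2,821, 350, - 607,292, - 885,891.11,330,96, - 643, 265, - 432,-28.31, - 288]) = [ - 885, - 643,  -  607, - 432, - 288, - 28.31,157/2,96, 265, 292, 330,350, 821,891.11]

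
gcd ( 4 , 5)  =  1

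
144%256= 144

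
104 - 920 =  - 816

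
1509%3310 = 1509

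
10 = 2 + 8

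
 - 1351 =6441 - 7792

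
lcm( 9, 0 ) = 0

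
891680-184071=707609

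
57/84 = 19/28 =0.68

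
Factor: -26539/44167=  - 29^( - 1) * 1523^(  -  1 )*26539^1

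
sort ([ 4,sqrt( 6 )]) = [sqrt(6), 4 ] 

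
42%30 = 12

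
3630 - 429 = 3201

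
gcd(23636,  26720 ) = 4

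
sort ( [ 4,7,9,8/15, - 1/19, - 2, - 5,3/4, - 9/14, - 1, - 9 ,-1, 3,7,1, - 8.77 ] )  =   [ - 9, - 8.77, - 5 , - 2, - 1,-1, - 9/14, - 1/19, 8/15, 3/4, 1,3 , 4,7, 7,  9 ]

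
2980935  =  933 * 3195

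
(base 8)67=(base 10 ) 55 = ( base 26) 23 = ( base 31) 1O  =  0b110111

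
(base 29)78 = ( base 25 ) 8B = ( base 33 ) 6D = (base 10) 211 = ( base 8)323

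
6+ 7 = 13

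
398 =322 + 76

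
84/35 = 12/5 = 2.40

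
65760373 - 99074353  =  - 33313980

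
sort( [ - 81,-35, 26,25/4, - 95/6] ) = [- 81, - 35, - 95/6,25/4, 26]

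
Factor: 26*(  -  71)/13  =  -142  =  - 2^1*71^1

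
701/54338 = 701/54338=0.01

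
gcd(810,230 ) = 10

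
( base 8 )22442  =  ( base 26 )E1G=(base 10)9506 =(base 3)111001002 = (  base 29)b8n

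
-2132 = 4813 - 6945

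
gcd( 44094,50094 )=6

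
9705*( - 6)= - 58230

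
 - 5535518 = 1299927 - 6835445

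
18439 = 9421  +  9018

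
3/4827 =1/1609 = 0.00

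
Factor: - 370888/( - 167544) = 3^ (  -  2)*7^1*13^( - 1 )*37^1 = 259/117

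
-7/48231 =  - 1+48224/48231 = - 0.00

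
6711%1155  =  936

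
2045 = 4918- 2873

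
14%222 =14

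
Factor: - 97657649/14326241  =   - 89^( - 1) * 160969^( - 1 )*97657649^1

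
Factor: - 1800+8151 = 6351 = 3^1*29^1 * 73^1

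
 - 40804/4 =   -  10201 = - 10201.00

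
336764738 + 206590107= 543354845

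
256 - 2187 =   -  1931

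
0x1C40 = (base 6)53252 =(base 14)28c8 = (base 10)7232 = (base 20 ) I1C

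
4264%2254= 2010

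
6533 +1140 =7673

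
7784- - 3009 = 10793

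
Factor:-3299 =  - 3299^1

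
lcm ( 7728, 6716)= 564144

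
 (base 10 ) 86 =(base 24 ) 3e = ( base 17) 51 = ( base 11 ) 79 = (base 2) 1010110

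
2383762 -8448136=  - 6064374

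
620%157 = 149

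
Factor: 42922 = 2^1*11^1*1951^1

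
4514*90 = 406260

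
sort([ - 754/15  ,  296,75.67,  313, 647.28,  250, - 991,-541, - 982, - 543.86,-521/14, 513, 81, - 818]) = [-991, - 982,  -  818 ,-543.86,-541,-754/15, - 521/14,75.67,81, 250,296, 313, 513, 647.28]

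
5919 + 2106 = 8025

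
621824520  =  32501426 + 589323094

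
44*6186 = 272184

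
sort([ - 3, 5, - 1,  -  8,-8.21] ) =[ - 8.21, - 8,- 3,-1,5]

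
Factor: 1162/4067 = 2/7 = 2^1 *7^ (-1)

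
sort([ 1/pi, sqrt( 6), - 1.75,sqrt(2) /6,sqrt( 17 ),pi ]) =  [ - 1.75,sqrt( 2)/6,1/pi,  sqrt( 6 ), pi, sqrt(17 ) ] 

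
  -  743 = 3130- 3873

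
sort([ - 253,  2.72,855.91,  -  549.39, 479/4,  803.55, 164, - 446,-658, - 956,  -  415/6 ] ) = [ - 956, - 658, - 549.39 , - 446, - 253, - 415/6, 2.72, 479/4,164, 803.55,  855.91 ]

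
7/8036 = 1/1148 = 0.00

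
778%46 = 42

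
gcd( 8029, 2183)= 37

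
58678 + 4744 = 63422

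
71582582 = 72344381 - 761799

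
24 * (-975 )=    - 23400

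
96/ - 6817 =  - 1 + 6721/6817 = -0.01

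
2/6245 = 2/6245 = 0.00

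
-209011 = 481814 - 690825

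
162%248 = 162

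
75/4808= 75/4808 = 0.02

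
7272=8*909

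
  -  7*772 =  - 5404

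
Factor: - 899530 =-2^1 *5^1*23^1*3911^1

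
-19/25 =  - 19/25= - 0.76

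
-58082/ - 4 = 29041/2=14520.50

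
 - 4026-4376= - 8402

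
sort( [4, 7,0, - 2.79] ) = [  -  2.79, 0,4,7 ]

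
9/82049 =9/82049 = 0.00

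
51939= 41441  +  10498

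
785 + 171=956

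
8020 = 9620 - 1600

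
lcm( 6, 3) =6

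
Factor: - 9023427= - 3^3*7^1*47743^1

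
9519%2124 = 1023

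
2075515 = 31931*65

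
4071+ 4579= 8650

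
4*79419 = 317676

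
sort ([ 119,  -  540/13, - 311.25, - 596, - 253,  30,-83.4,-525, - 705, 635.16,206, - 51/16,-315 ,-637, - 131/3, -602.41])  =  [-705,-637,-602.41, - 596, - 525, - 315, - 311.25, - 253, - 83.4 , - 131/3, - 540/13, - 51/16, 30 , 119,206,  635.16 ]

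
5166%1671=153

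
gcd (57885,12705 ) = 15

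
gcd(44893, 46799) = 1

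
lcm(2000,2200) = 22000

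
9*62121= 559089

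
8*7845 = 62760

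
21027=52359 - 31332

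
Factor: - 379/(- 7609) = 7^ ( - 1 )*379^1 *1087^(-1 ) 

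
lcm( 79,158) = 158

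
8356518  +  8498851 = 16855369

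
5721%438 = 27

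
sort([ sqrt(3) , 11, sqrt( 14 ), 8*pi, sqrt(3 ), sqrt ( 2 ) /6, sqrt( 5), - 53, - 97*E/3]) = [ - 97*E/3,-53, sqrt(2)/6, sqrt(3), sqrt(3),  sqrt( 5), sqrt(14), 11,8  *pi]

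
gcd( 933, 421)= 1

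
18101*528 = 9557328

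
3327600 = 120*27730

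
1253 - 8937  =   - 7684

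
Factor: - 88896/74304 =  - 463/387 = - 3^( - 2 )*43^( - 1 )*463^1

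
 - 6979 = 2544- 9523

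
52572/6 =8762 = 8762.00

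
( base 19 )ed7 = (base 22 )AL6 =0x14bc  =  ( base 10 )5308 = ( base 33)4SS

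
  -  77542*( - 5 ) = 387710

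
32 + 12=44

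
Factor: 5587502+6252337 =11839839= 3^1*11^1 * 358783^1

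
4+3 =7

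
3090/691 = 3090/691   =  4.47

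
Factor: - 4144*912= - 2^8*3^1 * 7^1 *19^1* 37^1 = - 3779328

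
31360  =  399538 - 368178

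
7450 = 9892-2442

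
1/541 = 1/541 = 0.00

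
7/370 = 7/370  =  0.02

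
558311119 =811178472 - 252867353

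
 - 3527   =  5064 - 8591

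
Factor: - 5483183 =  - 5483183^1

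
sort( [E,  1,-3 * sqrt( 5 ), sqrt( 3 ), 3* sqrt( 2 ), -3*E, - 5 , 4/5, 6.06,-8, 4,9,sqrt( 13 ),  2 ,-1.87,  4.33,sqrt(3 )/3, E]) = [-3*E, - 8, - 3*sqrt(5) , -5, - 1.87,sqrt(3 )/3, 4/5,  1,  sqrt(3 ), 2,  E,E,sqrt(13 ), 4, 3*sqrt(2 ),4.33, 6.06,9]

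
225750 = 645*350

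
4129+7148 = 11277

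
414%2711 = 414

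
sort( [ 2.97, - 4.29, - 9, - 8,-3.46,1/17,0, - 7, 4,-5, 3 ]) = [ - 9, - 8, - 7, - 5, - 4.29, - 3.46,0,1/17, 2.97, 3,4] 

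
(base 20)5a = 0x6E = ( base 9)132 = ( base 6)302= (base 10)110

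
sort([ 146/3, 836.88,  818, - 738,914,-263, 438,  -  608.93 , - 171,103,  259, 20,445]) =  [ - 738, - 608.93, - 263,  -  171, 20, 146/3,103, 259, 438,445  ,  818,836.88, 914 ] 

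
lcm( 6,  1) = 6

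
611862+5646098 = 6257960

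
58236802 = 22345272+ 35891530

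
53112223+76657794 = 129770017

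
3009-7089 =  - 4080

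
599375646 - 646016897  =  -46641251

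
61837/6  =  61837/6  =  10306.17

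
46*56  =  2576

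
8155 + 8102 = 16257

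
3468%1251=966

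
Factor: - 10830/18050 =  - 3^1*5^(-1) = - 3/5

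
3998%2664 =1334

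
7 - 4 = 3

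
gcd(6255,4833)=9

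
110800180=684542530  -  573742350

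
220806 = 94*2349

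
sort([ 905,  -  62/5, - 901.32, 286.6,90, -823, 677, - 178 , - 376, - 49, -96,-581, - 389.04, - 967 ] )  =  [ - 967, - 901.32, - 823, - 581, - 389.04, - 376, - 178,-96, - 49  , - 62/5, 90,286.6, 677,905]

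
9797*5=48985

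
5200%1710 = 70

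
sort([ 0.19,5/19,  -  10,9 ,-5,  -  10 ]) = [-10,-10 , - 5, 0.19,5/19,9]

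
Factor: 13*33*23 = 9867=3^1*11^1*13^1*23^1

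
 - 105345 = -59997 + -45348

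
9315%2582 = 1569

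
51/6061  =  51/6061 =0.01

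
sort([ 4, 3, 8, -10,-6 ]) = [-10, - 6,3 , 4, 8]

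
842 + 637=1479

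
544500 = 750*726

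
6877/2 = 6877/2 = 3438.50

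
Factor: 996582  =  2^1*3^1*163^1*1019^1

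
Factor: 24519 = 3^1*11^1*743^1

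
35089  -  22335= 12754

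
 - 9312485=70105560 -79418045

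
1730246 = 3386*511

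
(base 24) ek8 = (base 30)9F2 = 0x2168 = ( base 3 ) 102201202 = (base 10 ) 8552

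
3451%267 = 247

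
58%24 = 10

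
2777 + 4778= 7555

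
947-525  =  422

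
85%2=1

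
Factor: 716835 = 3^1*5^1*7^1 * 6827^1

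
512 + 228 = 740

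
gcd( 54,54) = 54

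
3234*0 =0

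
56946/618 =92 + 15/103 = 92.15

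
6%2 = 0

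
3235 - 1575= 1660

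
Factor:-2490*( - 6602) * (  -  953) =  - 15666347940 = - 2^2* 3^1*5^1*83^1*953^1*3301^1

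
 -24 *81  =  - 1944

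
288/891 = 32/99 = 0.32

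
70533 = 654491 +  - 583958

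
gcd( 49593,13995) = 3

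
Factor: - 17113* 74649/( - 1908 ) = 2^ ( - 2 )*3^ ( - 1)*53^( - 1 )*109^1  *149^1*157^1*167^1 = 425822779/636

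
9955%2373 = 463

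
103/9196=103/9196= 0.01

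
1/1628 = 1/1628 = 0.00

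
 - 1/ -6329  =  1/6329 = 0.00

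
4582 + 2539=7121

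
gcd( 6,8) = 2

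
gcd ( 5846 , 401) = 1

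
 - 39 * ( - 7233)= 282087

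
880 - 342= 538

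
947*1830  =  1733010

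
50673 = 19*2667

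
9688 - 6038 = 3650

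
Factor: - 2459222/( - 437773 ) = 2^1 *7^( - 1)* 467^1*2633^1*62539^( - 1)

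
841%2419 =841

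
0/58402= 0 = 0.00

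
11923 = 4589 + 7334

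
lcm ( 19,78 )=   1482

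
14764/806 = 18+128/403 = 18.32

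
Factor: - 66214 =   -  2^1*33107^1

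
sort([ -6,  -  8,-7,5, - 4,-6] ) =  [ - 8, - 7,-6, - 6,- 4,  5 ]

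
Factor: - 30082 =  - 2^1*13^2*89^1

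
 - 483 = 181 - 664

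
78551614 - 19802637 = 58748977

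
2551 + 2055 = 4606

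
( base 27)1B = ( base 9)42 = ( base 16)26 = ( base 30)18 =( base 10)38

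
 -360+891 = 531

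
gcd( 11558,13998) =2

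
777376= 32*24293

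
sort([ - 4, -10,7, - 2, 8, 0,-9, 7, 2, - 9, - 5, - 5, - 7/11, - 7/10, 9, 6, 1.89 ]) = [  -  10 , - 9, - 9, -5, - 5,  -  4,  -  2, - 7/10,  -  7/11 , 0, 1.89, 2, 6,7 , 7, 8, 9 ]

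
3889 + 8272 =12161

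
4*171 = 684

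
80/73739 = 80/73739 = 0.00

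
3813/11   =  346  +  7/11 = 346.64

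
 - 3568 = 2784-6352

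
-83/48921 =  - 83/48921 = -0.00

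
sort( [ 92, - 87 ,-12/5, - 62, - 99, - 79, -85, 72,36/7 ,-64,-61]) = [  -  99,-87,-85, - 79,-64, - 62, - 61,-12/5, 36/7,  72, 92] 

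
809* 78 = 63102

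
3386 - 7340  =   - 3954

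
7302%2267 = 501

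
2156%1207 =949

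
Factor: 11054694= 2^1*3^1*7^2*19^1 * 1979^1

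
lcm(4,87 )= 348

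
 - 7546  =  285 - 7831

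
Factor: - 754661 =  - 19^1*39719^1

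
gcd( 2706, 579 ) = 3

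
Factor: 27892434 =2^1*3^1*4648739^1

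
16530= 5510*3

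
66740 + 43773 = 110513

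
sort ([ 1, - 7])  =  [ - 7, 1]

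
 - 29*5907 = -171303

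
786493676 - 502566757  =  283926919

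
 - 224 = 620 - 844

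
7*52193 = 365351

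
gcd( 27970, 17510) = 10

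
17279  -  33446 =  - 16167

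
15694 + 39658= 55352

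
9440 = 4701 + 4739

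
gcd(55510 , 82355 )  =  455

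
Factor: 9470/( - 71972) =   -  5/38 = - 2^( - 1 ) * 5^1*19^(  -  1)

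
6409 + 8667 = 15076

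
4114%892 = 546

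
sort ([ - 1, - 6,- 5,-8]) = [ -8, - 6  ,-5,-1]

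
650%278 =94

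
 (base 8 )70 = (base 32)1o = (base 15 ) 3B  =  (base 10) 56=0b111000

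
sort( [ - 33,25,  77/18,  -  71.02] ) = [ - 71.02, - 33, 77/18,  25] 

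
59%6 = 5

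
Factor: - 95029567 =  - 191^1*497537^1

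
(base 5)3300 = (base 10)450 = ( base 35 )CU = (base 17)198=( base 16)1c2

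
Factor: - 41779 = - 41^1*1019^1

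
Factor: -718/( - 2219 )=2^1*7^( - 1)*317^( -1)*359^1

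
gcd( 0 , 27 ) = 27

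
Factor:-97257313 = -173^1*562181^1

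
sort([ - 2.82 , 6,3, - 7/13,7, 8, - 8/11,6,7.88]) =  [ -2.82, - 8/11, - 7/13,3,6,6,7, 7.88,8 ]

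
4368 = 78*56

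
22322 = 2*11161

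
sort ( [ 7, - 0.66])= [ - 0.66,7] 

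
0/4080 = 0 = 0.00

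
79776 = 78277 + 1499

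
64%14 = 8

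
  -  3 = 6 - 9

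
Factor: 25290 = 2^1*3^2*5^1*281^1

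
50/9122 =25/4561   =  0.01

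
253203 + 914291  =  1167494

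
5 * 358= 1790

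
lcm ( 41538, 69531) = 3198426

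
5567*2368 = 13182656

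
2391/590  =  2391/590  =  4.05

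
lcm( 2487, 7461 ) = 7461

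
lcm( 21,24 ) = 168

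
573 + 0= 573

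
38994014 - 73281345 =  - 34287331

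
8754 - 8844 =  - 90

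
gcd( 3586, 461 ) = 1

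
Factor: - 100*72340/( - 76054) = 2^3*5^3*11^ ( - 1)*3457^( - 1)*3617^1 =3617000/38027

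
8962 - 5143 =3819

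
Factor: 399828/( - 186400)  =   - 2^( - 3) * 3^1*5^ (-2)*11^1*13^1= -429/200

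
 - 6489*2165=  - 14048685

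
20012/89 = 20012/89 = 224.85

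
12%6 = 0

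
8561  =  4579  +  3982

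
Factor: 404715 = 3^1*5^1*26981^1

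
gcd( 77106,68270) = 2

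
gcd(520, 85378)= 2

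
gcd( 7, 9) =1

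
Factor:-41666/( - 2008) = 2^(-2) * 83^1= 83/4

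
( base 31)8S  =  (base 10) 276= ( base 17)G4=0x114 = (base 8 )424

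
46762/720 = 23381/360 = 64.95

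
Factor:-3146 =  - 2^1*11^2*13^1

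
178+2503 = 2681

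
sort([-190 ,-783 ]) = [ - 783, - 190]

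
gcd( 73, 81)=1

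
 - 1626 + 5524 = 3898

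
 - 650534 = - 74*8791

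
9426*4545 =42841170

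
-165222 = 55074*( - 3 ) 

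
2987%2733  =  254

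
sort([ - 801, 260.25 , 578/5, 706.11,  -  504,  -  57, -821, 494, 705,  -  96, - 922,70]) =[ - 922, - 821 , - 801,  -  504 , - 96,-57, 70,578/5 , 260.25, 494, 705,706.11] 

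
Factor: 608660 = 2^2 * 5^1 *13^1* 2341^1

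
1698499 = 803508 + 894991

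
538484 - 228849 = 309635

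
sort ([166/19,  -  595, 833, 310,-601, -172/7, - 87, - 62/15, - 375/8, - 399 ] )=[- 601,-595, -399, - 87, - 375/8, - 172/7, - 62/15, 166/19, 310, 833]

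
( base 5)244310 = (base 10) 9330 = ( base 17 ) 1F4E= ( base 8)22162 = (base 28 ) BP6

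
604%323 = 281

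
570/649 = 570/649 = 0.88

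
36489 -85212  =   - 48723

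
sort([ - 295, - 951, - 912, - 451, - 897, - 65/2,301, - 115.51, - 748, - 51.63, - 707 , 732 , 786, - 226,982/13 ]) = [ - 951, - 912, - 897, - 748, - 707, - 451, - 295, - 226,-115.51, - 51.63, - 65/2,982/13, 301 , 732,786] 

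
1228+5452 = 6680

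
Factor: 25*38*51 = 2^1*3^1*5^2*17^1*19^1 = 48450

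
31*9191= 284921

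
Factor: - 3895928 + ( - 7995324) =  - 2^2*223^1* 13331^1 = - 11891252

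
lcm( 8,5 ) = 40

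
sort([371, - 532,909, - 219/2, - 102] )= [ - 532, - 219/2, - 102,371 , 909]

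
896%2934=896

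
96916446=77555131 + 19361315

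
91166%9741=3497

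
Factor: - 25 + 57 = 32 = 2^5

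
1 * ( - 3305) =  - 3305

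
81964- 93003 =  -11039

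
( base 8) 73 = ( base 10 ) 59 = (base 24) 2B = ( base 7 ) 113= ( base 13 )47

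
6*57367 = 344202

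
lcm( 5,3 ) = 15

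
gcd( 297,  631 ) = 1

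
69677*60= 4180620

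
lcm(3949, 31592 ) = 31592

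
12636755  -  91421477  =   -78784722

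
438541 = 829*529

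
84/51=1  +  11/17 =1.65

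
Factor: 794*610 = 2^2*5^1*61^1*397^1 = 484340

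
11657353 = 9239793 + 2417560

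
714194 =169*4226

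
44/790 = 22/395 = 0.06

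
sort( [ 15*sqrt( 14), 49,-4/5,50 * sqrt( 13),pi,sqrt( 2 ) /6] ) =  [ - 4/5, sqrt( 2)/6, pi, 49, 15*sqrt( 14) , 50*sqrt( 13)]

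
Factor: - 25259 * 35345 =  - 5^1 * 13^1*29^1 * 67^1*7069^1 = -892779355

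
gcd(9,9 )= 9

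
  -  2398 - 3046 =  - 5444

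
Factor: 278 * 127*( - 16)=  - 2^5*127^1*139^1 = - 564896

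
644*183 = 117852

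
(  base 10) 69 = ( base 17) 41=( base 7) 126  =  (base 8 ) 105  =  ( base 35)1y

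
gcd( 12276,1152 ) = 36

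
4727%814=657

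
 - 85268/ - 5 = 17053 + 3/5=17053.60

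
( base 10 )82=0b1010010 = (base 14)5c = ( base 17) 4e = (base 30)2m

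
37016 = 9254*4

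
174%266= 174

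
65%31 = 3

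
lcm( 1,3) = 3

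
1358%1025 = 333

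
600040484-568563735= 31476749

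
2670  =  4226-1556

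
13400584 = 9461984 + 3938600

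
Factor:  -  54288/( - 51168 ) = 2^( - 1)*3^1 * 29^1*41^( - 1) = 87/82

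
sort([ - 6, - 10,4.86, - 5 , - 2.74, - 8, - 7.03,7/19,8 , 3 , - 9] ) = [ - 10, - 9, - 8, - 7.03, - 6, - 5, - 2.74,7/19, 3, 4.86 , 8 ]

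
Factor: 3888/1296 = 3 = 3^1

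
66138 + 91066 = 157204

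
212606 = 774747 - 562141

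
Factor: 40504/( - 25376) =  - 2^(-2)*13^(  -  1)*83^1  =  - 83/52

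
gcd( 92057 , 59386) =1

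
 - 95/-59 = 95/59=1.61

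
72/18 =4 = 4.00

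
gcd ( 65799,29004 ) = 3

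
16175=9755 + 6420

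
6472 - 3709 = 2763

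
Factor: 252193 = 252193^1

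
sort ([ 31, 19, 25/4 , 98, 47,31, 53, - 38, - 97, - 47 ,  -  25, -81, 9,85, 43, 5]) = [ - 97, - 81,-47,  -  38,-25,5,25/4,9, 19, 31, 31,43,47, 53, 85, 98] 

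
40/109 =40/109 = 0.37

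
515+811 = 1326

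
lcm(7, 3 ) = 21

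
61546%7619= 594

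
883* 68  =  60044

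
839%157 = 54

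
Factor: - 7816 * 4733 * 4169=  - 2^3*11^1*379^1 * 977^1*4733^1 = -154224350632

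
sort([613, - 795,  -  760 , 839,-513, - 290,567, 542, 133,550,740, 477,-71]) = [ - 795,-760 , - 513, - 290, - 71 , 133 , 477,542,550,567, 613, 740,839]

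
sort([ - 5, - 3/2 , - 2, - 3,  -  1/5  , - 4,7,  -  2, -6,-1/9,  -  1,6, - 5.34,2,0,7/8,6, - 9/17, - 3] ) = [ - 6,-5.34,-5, - 4, - 3, - 3, - 2, - 2, - 3/2 ,  -  1, - 9/17, - 1/5, - 1/9, 0, 7/8,  2, 6,6, 7 ] 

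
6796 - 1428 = 5368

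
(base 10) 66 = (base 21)33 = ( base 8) 102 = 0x42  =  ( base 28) 2A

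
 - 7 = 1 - 8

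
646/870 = 323/435  =  0.74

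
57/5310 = 19/1770 = 0.01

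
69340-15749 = 53591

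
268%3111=268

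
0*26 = 0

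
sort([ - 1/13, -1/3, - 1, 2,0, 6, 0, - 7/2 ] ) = [ - 7/2, - 1, - 1/3, - 1/13,0,0, 2, 6]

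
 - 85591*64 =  - 5477824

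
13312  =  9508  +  3804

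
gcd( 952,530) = 2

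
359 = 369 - 10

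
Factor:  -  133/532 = - 2^( - 2) =-  1/4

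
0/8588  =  0 = 0.00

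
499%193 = 113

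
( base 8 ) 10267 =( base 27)5nd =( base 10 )4279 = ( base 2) 1000010110111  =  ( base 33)3um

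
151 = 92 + 59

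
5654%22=0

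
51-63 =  - 12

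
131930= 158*835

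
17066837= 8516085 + 8550752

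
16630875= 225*73915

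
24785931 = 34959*709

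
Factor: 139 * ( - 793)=-110227 =- 13^1*61^1*139^1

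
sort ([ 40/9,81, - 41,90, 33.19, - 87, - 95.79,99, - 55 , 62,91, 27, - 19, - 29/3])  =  [ - 95.79, - 87, - 55,-41, - 19,  -  29/3,40/9, 27,33.19, 62,81, 90,91 , 99]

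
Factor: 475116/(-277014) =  - 2^1*17^2*337^( - 1 ) = - 578/337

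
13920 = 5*2784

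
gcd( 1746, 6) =6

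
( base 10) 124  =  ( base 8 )174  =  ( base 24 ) 54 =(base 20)64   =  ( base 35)3J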